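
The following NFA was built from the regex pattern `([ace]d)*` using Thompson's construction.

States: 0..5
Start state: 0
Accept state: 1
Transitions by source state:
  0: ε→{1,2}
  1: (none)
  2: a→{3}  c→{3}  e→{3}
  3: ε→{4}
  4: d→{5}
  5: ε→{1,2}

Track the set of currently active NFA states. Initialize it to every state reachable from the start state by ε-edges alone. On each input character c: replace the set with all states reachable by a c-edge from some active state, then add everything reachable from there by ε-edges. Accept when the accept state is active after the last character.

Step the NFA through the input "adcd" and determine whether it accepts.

initial (ε-close {0}): {0,1,2}
'a' @ 1: {3,4}
'd' @ 2: {1,2,5}  (accept∈set)
'c' @ 3: {3,4}
'd' @ 4: {1,2,5}  (accept∈set)
end set {1,2,5} — state 1 in

Answer: ACCEPT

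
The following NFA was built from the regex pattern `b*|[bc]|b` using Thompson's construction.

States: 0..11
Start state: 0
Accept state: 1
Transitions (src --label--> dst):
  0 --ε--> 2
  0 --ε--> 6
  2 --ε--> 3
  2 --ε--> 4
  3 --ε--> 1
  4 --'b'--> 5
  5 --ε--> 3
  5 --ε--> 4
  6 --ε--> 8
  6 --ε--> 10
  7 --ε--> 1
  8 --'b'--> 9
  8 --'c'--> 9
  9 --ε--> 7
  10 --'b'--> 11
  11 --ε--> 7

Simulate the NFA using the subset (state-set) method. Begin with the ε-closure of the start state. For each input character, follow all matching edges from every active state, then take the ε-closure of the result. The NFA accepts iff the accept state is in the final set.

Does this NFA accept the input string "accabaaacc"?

Answer: REJECT

Trace:
initial (ε-close {0}): {0,1,2,3,4,6,8,10}
'a' @ 1: {}  — no active states
rest 'ccabaaacc' ignored (set empty)
final: {}; accept 1 not in set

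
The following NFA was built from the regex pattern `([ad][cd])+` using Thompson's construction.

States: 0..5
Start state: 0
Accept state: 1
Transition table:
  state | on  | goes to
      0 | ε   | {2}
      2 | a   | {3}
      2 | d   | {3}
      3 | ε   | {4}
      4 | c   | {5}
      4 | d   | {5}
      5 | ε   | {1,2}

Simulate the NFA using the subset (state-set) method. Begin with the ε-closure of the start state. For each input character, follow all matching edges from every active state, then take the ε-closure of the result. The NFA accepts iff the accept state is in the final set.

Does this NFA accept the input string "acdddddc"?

S₀ = ε-closure({0}) = {0,2}
'a' @ 1: {3,4}
'c' @ 2: {1,2,5}  [accepting]
'd' @ 3: {3,4}
'd' @ 4: {1,2,5}  [accepting]
'd' @ 5: {3,4}
'd' @ 6: {1,2,5}  [accepting]
'd' @ 7: {3,4}
'c' @ 8: {1,2,5}  [accepting]
final: {1,2,5}; accept 1 in set

Answer: ACCEPT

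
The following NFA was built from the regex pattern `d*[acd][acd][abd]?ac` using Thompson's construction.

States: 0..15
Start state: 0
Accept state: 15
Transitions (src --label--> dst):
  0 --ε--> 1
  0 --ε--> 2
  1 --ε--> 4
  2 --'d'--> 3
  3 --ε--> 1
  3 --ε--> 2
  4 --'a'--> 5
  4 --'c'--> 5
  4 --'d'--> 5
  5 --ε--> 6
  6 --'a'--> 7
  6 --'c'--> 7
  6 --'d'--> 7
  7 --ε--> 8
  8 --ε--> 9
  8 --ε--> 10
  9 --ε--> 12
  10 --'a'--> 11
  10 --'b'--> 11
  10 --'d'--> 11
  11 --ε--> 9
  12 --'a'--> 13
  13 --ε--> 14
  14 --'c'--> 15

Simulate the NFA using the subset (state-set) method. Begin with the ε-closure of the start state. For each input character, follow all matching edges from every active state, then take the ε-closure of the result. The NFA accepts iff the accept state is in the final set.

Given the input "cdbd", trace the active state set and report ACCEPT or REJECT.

Answer: REJECT

Derivation:
initial (ε-close {0}): {0,1,2,4}
'c' @ 1: {5,6}
'd' @ 2: {7,8,9,10,12}
'b' @ 3: {9,11,12}
'd' @ 4: {}  — state set empty
after full input: {}  (accept=15 not in)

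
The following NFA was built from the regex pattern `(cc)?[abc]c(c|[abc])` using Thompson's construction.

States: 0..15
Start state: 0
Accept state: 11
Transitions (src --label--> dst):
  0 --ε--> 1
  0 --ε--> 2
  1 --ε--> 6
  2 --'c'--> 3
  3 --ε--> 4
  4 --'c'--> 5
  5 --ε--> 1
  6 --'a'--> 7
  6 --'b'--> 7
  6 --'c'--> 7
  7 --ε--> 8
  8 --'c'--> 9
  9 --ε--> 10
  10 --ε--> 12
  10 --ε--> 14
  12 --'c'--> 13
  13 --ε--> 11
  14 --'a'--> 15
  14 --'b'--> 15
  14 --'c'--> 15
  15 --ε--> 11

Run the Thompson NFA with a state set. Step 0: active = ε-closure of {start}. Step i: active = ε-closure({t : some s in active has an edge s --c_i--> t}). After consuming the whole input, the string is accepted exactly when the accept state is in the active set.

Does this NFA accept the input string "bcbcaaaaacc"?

Answer: REJECT

Steps:
initial (ε-close {0}): {0,1,2,6}
'b' @ 1: {7,8}
'c' @ 2: {9,10,12,14}
'b' @ 3: {11,15}  ✓accept
'c' @ 4: {}  — no active states
rest 'aaaaacc' ignored (set empty)
end set {} — state 11 not in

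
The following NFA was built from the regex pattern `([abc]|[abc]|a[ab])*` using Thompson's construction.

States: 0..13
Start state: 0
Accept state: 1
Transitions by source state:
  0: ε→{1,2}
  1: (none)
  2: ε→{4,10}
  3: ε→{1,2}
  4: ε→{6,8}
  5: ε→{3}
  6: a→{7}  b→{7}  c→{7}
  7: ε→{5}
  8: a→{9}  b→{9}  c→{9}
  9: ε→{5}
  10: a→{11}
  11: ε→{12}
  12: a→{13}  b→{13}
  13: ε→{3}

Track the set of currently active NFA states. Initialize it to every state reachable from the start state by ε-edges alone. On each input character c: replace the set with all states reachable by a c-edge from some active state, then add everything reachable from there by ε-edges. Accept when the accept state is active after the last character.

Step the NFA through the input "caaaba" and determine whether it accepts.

Answer: ACCEPT

Derivation:
initial (ε-close {0}): {0,1,2,4,6,8,10}
'c' @ 1: {1,2,3,4,5,6,7,8,9,10}  [accepting]
'a' @ 2: {1,2,3,4,5,6,7,8,9,10,11,12}  [accepting]
'a' @ 3: {1,2,3,4,5,6,7,8,9,10,11,12,13}  [accepting]
'a' @ 4: {1,2,3,4,5,6,7,8,9,10,11,12,13}  [accepting]
'b' @ 5: {1,2,3,4,5,6,7,8,9,10,13}  [accepting]
'a' @ 6: {1,2,3,4,5,6,7,8,9,10,11,12}  [accepting]
final: {1,2,3,4,5,6,7,8,9,10,11,12}; accept 1 in set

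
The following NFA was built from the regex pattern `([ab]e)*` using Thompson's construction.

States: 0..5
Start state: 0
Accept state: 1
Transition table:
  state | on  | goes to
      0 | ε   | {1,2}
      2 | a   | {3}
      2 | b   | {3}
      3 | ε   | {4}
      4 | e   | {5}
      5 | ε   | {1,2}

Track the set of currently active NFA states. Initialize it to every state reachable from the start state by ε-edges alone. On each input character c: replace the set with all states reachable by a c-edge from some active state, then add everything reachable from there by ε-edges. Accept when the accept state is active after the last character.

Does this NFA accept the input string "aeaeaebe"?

start: ε-closure({0}) = {0,1,2}
'a' @ 1: {3,4}
'e' @ 2: {1,2,5}  (accept∈set)
'a' @ 3: {3,4}
'e' @ 4: {1,2,5}  (accept∈set)
'a' @ 5: {3,4}
'e' @ 6: {1,2,5}  (accept∈set)
'b' @ 7: {3,4}
'e' @ 8: {1,2,5}  (accept∈set)
final: {1,2,5}; accept 1 in set

Answer: ACCEPT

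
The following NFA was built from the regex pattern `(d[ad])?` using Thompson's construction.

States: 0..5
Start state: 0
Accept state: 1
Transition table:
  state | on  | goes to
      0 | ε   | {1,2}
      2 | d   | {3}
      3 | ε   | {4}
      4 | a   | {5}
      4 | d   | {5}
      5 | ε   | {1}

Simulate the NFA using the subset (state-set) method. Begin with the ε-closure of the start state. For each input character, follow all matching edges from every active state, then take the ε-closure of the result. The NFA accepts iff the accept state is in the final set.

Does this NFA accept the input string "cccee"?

S₀ = ε-closure({0}) = {0,1,2}
'c' @ 1: {}  — dead — no transitions
rest 'ccee' ignored (set empty)
after full input: {}  (accept=1 not in)

Answer: REJECT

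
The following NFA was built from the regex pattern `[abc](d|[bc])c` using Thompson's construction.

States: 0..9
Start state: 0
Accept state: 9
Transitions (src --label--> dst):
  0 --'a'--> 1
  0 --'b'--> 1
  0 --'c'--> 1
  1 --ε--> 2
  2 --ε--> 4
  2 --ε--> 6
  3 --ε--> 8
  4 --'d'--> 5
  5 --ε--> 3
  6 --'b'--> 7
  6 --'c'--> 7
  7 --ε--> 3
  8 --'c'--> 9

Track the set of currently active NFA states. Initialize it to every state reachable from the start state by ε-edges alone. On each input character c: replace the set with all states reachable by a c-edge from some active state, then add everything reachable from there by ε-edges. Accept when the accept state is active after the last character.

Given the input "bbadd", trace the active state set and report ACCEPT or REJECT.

start: ε-closure({0}) = {0}
'b' @ 1: {1,2,4,6}
'b' @ 2: {3,7,8}
'a' @ 3: {}  — no active states
rest 'dd' ignored (set empty)
end set {} — state 9 not in

Answer: REJECT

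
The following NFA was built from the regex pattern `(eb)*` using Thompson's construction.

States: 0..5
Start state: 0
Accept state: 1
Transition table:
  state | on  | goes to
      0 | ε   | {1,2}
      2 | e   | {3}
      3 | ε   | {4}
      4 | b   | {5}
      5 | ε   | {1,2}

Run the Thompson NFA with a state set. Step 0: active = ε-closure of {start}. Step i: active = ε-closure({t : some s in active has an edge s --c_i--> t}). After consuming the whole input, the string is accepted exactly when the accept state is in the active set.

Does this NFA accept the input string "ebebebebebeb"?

S₀ = ε-closure({0}) = {0,1,2}
'e' @ 1: {3,4}
'b' @ 2: {1,2,5}  [accepting]
'e' @ 3: {3,4}
'b' @ 4: {1,2,5}  [accepting]
'e' @ 5: {3,4}
'b' @ 6: {1,2,5}  [accepting]
'e' @ 7: {3,4}
'b' @ 8: {1,2,5}  [accepting]
'e' @ 9: {3,4}
'b' @ 10: {1,2,5}  [accepting]
'e' @ 11: {3,4}
'b' @ 12: {1,2,5}  [accepting]
final: {1,2,5}; accept 1 in set

Answer: ACCEPT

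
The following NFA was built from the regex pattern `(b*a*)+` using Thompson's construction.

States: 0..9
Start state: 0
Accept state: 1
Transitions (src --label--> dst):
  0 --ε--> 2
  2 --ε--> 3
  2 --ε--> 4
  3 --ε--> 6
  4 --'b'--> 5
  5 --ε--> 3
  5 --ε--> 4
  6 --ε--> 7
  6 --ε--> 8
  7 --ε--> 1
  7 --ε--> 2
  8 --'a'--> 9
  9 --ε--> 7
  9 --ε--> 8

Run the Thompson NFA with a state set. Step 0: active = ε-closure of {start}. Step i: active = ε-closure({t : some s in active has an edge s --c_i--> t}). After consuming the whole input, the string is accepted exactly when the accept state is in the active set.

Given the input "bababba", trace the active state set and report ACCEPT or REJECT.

initial (ε-close {0}): {0,1,2,3,4,6,7,8}
'b' @ 1: {1,2,3,4,5,6,7,8}  [accepting]
'a' @ 2: {1,2,3,4,6,7,8,9}  [accepting]
'b' @ 3: {1,2,3,4,5,6,7,8}  [accepting]
'a' @ 4: {1,2,3,4,6,7,8,9}  [accepting]
'b' @ 5: {1,2,3,4,5,6,7,8}  [accepting]
'b' @ 6: {1,2,3,4,5,6,7,8}  [accepting]
'a' @ 7: {1,2,3,4,6,7,8,9}  [accepting]
after full input: {1,2,3,4,6,7,8,9}  (accept=1 in)

Answer: ACCEPT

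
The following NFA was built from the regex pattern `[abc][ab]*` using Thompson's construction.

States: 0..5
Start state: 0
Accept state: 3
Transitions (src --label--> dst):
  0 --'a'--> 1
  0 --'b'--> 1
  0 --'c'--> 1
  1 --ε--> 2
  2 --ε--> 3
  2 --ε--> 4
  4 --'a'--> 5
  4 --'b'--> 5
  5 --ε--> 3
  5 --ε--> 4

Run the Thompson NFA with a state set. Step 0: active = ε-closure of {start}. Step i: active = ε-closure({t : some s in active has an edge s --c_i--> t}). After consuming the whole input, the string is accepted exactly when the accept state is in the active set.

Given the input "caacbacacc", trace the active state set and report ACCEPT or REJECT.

Answer: REJECT

Trace:
initial (ε-close {0}): {0}
'c' @ 1: {1,2,3,4}  [accepting]
'a' @ 2: {3,4,5}  [accepting]
'a' @ 3: {3,4,5}  [accepting]
'c' @ 4: {}  — dead — no transitions
rest 'bacacc' ignored (set empty)
after full input: {}  (accept=3 not in)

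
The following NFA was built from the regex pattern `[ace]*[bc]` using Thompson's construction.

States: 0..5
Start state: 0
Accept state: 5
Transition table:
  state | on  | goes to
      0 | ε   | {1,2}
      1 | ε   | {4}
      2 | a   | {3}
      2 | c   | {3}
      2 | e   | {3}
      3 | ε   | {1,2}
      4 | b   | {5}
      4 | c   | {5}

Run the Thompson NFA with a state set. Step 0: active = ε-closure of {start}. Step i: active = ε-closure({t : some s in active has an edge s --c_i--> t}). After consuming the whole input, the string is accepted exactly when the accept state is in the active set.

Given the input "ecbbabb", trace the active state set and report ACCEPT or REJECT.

Answer: REJECT

Trace:
start: ε-closure({0}) = {0,1,2,4}
'e' @ 1: {1,2,3,4}
'c' @ 2: {1,2,3,4,5}  ✓accept
'b' @ 3: {5}  ✓accept
'b' @ 4: {}  — dead — no transitions
rest 'abb' ignored (set empty)
final: {}; accept 5 not in set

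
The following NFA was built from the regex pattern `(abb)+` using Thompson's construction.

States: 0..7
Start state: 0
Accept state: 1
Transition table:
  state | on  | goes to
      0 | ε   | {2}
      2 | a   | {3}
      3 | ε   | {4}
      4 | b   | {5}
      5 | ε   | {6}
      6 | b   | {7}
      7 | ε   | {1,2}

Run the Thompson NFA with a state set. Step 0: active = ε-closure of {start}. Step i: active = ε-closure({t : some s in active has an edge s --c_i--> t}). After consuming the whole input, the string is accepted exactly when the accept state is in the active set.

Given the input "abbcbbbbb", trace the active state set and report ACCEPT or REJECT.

Answer: REJECT

Trace:
initial (ε-close {0}): {0,2}
'a' @ 1: {3,4}
'b' @ 2: {5,6}
'b' @ 3: {1,2,7}  (accept∈set)
'c' @ 4: {}  — no active states
rest 'bbbbb' ignored (set empty)
end set {} — state 1 not in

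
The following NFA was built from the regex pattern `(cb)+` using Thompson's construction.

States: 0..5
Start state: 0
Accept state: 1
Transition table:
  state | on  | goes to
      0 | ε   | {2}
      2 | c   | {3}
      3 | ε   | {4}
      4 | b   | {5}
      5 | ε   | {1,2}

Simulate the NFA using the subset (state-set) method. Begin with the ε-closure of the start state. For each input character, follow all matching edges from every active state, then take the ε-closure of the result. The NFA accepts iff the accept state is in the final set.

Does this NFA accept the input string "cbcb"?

Answer: ACCEPT

Trace:
initial (ε-close {0}): {0,2}
'c' @ 1: {3,4}
'b' @ 2: {1,2,5}  (accept∈set)
'c' @ 3: {3,4}
'b' @ 4: {1,2,5}  (accept∈set)
end set {1,2,5} — state 1 in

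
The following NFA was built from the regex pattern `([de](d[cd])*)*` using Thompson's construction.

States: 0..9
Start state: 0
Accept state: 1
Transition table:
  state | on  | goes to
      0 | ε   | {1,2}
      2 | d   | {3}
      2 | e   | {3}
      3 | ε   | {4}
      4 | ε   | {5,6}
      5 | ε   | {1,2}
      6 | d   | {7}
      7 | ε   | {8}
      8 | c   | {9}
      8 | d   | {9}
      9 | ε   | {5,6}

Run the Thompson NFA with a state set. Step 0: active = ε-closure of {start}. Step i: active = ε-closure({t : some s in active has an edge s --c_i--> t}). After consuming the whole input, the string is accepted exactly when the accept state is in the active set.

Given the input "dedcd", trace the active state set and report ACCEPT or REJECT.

Answer: ACCEPT

Derivation:
initial (ε-close {0}): {0,1,2}
'd' @ 1: {1,2,3,4,5,6}  [accepting]
'e' @ 2: {1,2,3,4,5,6}  [accepting]
'd' @ 3: {1,2,3,4,5,6,7,8}  [accepting]
'c' @ 4: {1,2,5,6,9}  [accepting]
'd' @ 5: {1,2,3,4,5,6,7,8}  [accepting]
final: {1,2,3,4,5,6,7,8}; accept 1 in set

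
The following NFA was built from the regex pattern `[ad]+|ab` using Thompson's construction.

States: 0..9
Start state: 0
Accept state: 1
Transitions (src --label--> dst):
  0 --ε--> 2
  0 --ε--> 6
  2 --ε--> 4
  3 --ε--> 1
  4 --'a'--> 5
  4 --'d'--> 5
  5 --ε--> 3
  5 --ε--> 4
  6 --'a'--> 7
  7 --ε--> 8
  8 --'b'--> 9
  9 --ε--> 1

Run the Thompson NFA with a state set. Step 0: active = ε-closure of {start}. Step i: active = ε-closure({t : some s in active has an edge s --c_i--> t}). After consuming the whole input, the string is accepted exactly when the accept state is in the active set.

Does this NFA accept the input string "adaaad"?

initial (ε-close {0}): {0,2,4,6}
'a' @ 1: {1,3,4,5,7,8}  (accept∈set)
'd' @ 2: {1,3,4,5}  (accept∈set)
'a' @ 3: {1,3,4,5}  (accept∈set)
'a' @ 4: {1,3,4,5}  (accept∈set)
'a' @ 5: {1,3,4,5}  (accept∈set)
'd' @ 6: {1,3,4,5}  (accept∈set)
end set {1,3,4,5} — state 1 in

Answer: ACCEPT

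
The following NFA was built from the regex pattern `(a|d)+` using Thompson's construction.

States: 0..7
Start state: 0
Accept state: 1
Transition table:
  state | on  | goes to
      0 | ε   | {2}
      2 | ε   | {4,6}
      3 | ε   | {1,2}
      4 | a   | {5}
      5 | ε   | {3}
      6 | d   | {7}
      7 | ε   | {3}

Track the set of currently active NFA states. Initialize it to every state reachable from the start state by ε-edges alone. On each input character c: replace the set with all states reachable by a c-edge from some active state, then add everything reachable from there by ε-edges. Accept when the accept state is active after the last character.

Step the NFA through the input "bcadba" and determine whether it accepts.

Answer: REJECT

Steps:
initial (ε-close {0}): {0,2,4,6}
'b' @ 1: {}  — dead — no transitions
rest 'cadba' ignored (set empty)
final: {}; accept 1 not in set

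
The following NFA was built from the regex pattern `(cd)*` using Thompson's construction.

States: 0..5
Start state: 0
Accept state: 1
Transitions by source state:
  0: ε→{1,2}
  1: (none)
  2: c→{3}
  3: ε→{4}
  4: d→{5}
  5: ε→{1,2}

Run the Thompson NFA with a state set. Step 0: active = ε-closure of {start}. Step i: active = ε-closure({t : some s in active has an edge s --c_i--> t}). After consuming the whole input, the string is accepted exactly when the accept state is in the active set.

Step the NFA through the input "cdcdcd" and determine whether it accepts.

Answer: ACCEPT

Derivation:
initial (ε-close {0}): {0,1,2}
'c' @ 1: {3,4}
'd' @ 2: {1,2,5}  ✓accept
'c' @ 3: {3,4}
'd' @ 4: {1,2,5}  ✓accept
'c' @ 5: {3,4}
'd' @ 6: {1,2,5}  ✓accept
after full input: {1,2,5}  (accept=1 in)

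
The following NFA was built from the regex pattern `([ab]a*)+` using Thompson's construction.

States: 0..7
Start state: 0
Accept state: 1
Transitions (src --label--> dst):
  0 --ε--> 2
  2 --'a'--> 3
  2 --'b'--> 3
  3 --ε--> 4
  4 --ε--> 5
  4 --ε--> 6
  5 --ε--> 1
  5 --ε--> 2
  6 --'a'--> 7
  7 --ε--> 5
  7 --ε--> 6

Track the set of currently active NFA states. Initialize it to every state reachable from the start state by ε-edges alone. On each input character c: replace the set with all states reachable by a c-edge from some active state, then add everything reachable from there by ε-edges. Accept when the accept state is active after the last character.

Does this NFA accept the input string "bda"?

initial (ε-close {0}): {0,2}
'b' @ 1: {1,2,3,4,5,6}  ✓accept
'd' @ 2: {}  — no active states
rest 'a' ignored (set empty)
final: {}; accept 1 not in set

Answer: REJECT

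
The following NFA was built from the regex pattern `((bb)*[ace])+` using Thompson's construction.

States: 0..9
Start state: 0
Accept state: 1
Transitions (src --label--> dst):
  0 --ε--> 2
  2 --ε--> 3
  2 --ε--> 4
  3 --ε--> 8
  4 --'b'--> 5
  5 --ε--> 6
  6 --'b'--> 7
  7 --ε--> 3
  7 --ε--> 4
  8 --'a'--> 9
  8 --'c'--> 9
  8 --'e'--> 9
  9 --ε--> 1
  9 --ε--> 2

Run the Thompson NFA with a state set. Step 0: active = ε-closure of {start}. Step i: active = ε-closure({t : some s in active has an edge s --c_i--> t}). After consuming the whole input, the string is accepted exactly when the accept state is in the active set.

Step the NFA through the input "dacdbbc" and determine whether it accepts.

Answer: REJECT

Derivation:
initial (ε-close {0}): {0,2,3,4,8}
'd' @ 1: {}  — no active states
rest 'acdbbc' ignored (set empty)
final: {}; accept 1 not in set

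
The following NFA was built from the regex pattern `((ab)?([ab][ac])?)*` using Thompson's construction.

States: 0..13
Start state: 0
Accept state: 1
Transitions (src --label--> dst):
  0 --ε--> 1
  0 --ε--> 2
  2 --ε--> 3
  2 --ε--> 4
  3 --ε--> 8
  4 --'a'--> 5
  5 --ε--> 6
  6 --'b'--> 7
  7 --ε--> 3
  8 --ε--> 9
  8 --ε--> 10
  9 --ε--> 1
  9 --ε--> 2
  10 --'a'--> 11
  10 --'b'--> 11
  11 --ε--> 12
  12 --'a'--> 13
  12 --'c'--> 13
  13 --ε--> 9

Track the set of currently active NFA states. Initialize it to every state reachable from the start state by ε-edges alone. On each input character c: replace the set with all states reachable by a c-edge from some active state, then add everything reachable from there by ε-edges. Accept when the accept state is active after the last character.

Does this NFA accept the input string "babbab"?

start: ε-closure({0}) = {0,1,2,3,4,8,9,10}
'b' @ 1: {11,12}
'a' @ 2: {1,2,3,4,8,9,10,13}  ✓accept
'b' @ 3: {11,12}
'b' @ 4: {}  — dead — no transitions
rest 'ab' ignored (set empty)
after full input: {}  (accept=1 not in)

Answer: REJECT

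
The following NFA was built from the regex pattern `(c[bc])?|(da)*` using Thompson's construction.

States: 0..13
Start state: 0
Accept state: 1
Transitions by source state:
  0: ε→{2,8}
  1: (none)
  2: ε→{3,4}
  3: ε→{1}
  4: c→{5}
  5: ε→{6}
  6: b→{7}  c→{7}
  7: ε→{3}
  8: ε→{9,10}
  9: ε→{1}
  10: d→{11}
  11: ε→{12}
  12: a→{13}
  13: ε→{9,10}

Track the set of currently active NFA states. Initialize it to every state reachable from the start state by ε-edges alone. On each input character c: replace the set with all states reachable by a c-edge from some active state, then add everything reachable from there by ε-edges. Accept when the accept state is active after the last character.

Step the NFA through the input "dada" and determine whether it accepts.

start: ε-closure({0}) = {0,1,2,3,4,8,9,10}
'd' @ 1: {11,12}
'a' @ 2: {1,9,10,13}  ✓accept
'd' @ 3: {11,12}
'a' @ 4: {1,9,10,13}  ✓accept
end set {1,9,10,13} — state 1 in

Answer: ACCEPT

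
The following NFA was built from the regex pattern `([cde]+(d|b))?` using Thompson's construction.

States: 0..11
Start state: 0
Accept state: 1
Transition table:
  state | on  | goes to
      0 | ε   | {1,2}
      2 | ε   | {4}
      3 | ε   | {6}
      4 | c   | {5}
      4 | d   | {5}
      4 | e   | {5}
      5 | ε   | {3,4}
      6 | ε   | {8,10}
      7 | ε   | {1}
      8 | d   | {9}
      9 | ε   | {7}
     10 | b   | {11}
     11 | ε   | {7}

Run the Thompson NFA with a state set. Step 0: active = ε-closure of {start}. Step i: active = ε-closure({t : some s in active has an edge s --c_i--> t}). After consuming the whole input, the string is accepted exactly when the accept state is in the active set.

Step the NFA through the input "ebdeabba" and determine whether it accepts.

start: ε-closure({0}) = {0,1,2,4}
'e' @ 1: {3,4,5,6,8,10}
'b' @ 2: {1,7,11}  [accepting]
'd' @ 3: {}  — no active states
rest 'eabba' ignored (set empty)
final: {}; accept 1 not in set

Answer: REJECT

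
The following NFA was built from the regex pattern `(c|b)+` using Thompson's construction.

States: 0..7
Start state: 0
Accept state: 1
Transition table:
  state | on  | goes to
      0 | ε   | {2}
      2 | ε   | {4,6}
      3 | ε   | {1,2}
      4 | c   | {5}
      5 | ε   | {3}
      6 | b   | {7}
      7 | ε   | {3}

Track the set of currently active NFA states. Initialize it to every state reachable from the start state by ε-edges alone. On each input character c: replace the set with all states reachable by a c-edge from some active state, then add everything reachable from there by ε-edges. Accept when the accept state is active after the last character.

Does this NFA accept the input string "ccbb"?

Answer: ACCEPT

Derivation:
start: ε-closure({0}) = {0,2,4,6}
'c' @ 1: {1,2,3,4,5,6}  [accepting]
'c' @ 2: {1,2,3,4,5,6}  [accepting]
'b' @ 3: {1,2,3,4,6,7}  [accepting]
'b' @ 4: {1,2,3,4,6,7}  [accepting]
end set {1,2,3,4,6,7} — state 1 in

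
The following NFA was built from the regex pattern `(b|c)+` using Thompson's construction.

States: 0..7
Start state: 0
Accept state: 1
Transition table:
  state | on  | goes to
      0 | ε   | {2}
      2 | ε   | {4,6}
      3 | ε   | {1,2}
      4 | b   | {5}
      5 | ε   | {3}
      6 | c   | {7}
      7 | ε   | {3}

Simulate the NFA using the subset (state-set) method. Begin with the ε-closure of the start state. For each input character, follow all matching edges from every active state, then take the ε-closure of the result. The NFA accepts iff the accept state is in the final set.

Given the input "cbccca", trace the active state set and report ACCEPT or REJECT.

start: ε-closure({0}) = {0,2,4,6}
'c' @ 1: {1,2,3,4,6,7}  (accept∈set)
'b' @ 2: {1,2,3,4,5,6}  (accept∈set)
'c' @ 3: {1,2,3,4,6,7}  (accept∈set)
'c' @ 4: {1,2,3,4,6,7}  (accept∈set)
'c' @ 5: {1,2,3,4,6,7}  (accept∈set)
'a' @ 6: {}  — dead — no transitions
after full input: {}  (accept=1 not in)

Answer: REJECT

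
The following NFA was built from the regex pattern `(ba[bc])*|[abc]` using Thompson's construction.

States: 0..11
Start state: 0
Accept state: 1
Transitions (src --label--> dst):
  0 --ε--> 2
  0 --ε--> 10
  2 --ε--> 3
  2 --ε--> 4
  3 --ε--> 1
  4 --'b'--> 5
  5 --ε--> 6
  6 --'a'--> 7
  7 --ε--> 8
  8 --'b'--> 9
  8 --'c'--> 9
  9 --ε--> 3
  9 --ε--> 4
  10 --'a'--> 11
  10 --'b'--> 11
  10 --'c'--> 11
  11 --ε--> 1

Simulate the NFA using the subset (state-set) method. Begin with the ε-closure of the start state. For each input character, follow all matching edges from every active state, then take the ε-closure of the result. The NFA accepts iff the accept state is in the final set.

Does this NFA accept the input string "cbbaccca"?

initial (ε-close {0}): {0,1,2,3,4,10}
'c' @ 1: {1,11}  (accept∈set)
'b' @ 2: {}  — state set empty
rest 'baccca' ignored (set empty)
after full input: {}  (accept=1 not in)

Answer: REJECT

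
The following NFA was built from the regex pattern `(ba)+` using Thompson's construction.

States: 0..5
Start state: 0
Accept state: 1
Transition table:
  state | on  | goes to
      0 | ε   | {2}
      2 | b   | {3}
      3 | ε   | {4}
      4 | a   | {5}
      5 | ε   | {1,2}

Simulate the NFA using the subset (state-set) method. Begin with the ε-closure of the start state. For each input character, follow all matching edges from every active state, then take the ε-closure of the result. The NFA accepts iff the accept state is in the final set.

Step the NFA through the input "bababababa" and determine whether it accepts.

S₀ = ε-closure({0}) = {0,2}
'b' @ 1: {3,4}
'a' @ 2: {1,2,5}  (accept∈set)
'b' @ 3: {3,4}
'a' @ 4: {1,2,5}  (accept∈set)
'b' @ 5: {3,4}
'a' @ 6: {1,2,5}  (accept∈set)
'b' @ 7: {3,4}
'a' @ 8: {1,2,5}  (accept∈set)
'b' @ 9: {3,4}
'a' @ 10: {1,2,5}  (accept∈set)
final: {1,2,5}; accept 1 in set

Answer: ACCEPT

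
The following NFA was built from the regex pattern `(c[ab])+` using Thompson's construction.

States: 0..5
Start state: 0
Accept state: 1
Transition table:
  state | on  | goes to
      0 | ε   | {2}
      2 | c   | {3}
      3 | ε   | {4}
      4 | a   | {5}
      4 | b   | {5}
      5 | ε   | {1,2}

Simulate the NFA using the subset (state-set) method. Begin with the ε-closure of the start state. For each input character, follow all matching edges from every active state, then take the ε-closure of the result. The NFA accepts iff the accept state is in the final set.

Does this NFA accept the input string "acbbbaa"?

Answer: REJECT

Derivation:
S₀ = ε-closure({0}) = {0,2}
'a' @ 1: {}  — dead — no transitions
rest 'cbbbaa' ignored (set empty)
final: {}; accept 1 not in set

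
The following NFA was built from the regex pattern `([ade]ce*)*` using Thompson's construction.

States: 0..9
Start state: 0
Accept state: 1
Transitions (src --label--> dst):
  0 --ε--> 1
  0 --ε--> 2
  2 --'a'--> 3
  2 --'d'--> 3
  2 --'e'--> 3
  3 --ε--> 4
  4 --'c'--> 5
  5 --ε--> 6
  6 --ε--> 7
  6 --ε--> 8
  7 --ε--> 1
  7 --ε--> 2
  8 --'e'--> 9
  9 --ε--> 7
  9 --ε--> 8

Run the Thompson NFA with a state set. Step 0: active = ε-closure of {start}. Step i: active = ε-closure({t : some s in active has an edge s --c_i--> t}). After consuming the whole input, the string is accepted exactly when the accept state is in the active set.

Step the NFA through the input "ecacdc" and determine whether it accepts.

Answer: ACCEPT

Steps:
start: ε-closure({0}) = {0,1,2}
'e' @ 1: {3,4}
'c' @ 2: {1,2,5,6,7,8}  ✓accept
'a' @ 3: {3,4}
'c' @ 4: {1,2,5,6,7,8}  ✓accept
'd' @ 5: {3,4}
'c' @ 6: {1,2,5,6,7,8}  ✓accept
end set {1,2,5,6,7,8} — state 1 in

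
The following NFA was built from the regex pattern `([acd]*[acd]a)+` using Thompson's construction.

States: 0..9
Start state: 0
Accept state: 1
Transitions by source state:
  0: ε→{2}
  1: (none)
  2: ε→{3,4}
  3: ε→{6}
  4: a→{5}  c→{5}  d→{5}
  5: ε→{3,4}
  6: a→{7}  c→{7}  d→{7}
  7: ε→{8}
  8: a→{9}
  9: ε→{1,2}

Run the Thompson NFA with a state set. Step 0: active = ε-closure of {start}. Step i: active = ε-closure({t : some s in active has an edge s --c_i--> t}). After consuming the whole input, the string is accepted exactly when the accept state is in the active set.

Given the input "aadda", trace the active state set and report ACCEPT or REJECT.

start: ε-closure({0}) = {0,2,3,4,6}
'a' @ 1: {3,4,5,6,7,8}
'a' @ 2: {1,2,3,4,5,6,7,8,9}  ✓accept
'd' @ 3: {3,4,5,6,7,8}
'd' @ 4: {3,4,5,6,7,8}
'a' @ 5: {1,2,3,4,5,6,7,8,9}  ✓accept
final: {1,2,3,4,5,6,7,8,9}; accept 1 in set

Answer: ACCEPT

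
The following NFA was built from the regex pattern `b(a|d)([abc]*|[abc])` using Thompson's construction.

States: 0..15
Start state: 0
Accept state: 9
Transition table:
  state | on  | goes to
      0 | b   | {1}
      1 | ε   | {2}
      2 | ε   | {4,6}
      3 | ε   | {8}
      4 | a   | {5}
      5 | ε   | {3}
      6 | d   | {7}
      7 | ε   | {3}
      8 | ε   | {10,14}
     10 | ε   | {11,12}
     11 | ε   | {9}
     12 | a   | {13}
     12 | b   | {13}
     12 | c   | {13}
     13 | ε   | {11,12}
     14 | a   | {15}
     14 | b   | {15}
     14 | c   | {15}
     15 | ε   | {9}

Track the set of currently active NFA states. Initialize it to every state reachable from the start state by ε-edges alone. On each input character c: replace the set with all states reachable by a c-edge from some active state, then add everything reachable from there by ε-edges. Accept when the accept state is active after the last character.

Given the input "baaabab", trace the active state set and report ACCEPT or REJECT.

S₀ = ε-closure({0}) = {0}
'b' @ 1: {1,2,4,6}
'a' @ 2: {3,5,8,9,10,11,12,14}  (accept∈set)
'a' @ 3: {9,11,12,13,15}  (accept∈set)
'a' @ 4: {9,11,12,13}  (accept∈set)
'b' @ 5: {9,11,12,13}  (accept∈set)
'a' @ 6: {9,11,12,13}  (accept∈set)
'b' @ 7: {9,11,12,13}  (accept∈set)
end set {9,11,12,13} — state 9 in

Answer: ACCEPT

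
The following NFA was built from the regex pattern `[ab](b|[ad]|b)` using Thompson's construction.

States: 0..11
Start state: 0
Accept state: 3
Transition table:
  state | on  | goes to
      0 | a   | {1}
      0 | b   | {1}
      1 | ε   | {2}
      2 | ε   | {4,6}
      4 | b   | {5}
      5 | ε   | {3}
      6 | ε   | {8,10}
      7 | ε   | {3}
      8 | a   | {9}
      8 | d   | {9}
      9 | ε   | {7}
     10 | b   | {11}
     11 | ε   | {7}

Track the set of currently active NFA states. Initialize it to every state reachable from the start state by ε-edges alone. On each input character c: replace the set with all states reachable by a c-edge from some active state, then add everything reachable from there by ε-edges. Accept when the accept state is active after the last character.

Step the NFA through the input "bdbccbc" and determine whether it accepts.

Answer: REJECT

Steps:
start: ε-closure({0}) = {0}
'b' @ 1: {1,2,4,6,8,10}
'd' @ 2: {3,7,9}  [accepting]
'b' @ 3: {}  — state set empty
rest 'ccbc' ignored (set empty)
end set {} — state 3 not in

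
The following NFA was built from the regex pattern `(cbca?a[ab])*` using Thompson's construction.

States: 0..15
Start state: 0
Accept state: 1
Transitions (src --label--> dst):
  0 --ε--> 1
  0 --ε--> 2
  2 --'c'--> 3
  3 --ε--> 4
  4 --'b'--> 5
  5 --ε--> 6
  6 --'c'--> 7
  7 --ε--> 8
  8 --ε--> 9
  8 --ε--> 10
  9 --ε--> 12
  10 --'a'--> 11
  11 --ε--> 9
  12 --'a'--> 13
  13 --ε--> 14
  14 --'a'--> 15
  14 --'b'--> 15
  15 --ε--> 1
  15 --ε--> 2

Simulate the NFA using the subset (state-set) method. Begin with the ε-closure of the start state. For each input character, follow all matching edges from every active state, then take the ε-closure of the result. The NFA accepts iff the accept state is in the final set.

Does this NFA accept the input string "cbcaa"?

start: ε-closure({0}) = {0,1,2}
'c' @ 1: {3,4}
'b' @ 2: {5,6}
'c' @ 3: {7,8,9,10,12}
'a' @ 4: {9,11,12,13,14}
'a' @ 5: {1,2,13,14,15}  ✓accept
end set {1,2,13,14,15} — state 1 in

Answer: ACCEPT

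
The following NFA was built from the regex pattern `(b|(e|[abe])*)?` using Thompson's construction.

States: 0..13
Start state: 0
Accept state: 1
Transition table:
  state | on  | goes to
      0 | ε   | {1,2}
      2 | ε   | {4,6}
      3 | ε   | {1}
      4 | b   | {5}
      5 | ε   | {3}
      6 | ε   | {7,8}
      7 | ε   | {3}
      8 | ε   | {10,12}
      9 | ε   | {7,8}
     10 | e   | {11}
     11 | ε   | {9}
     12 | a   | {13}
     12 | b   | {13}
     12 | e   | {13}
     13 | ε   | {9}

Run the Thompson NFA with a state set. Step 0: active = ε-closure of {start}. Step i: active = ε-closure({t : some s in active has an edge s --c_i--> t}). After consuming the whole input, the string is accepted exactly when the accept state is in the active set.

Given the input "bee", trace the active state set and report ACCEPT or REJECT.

start: ε-closure({0}) = {0,1,2,3,4,6,7,8,10,12}
'b' @ 1: {1,3,5,7,8,9,10,12,13}  ✓accept
'e' @ 2: {1,3,7,8,9,10,11,12,13}  ✓accept
'e' @ 3: {1,3,7,8,9,10,11,12,13}  ✓accept
after full input: {1,3,7,8,9,10,11,12,13}  (accept=1 in)

Answer: ACCEPT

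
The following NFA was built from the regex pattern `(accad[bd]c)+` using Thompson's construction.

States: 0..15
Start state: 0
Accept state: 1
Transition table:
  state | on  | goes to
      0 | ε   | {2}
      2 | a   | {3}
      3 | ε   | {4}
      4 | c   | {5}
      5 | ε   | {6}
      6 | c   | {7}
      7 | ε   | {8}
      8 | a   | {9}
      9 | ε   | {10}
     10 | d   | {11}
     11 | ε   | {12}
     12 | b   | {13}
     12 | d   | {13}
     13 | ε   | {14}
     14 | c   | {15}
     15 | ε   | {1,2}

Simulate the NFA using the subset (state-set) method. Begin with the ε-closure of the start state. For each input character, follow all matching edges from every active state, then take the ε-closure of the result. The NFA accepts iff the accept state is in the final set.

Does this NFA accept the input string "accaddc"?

Answer: ACCEPT

Derivation:
initial (ε-close {0}): {0,2}
'a' @ 1: {3,4}
'c' @ 2: {5,6}
'c' @ 3: {7,8}
'a' @ 4: {9,10}
'd' @ 5: {11,12}
'd' @ 6: {13,14}
'c' @ 7: {1,2,15}  [accepting]
after full input: {1,2,15}  (accept=1 in)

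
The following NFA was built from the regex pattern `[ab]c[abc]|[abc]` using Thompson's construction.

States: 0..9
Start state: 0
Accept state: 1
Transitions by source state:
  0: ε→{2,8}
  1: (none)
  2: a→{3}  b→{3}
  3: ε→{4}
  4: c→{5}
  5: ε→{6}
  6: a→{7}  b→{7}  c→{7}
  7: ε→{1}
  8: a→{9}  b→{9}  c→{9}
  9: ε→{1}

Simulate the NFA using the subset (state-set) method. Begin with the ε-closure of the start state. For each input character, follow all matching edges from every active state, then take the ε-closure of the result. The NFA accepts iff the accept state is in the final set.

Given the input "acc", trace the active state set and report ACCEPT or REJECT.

Answer: ACCEPT

Trace:
S₀ = ε-closure({0}) = {0,2,8}
'a' @ 1: {1,3,4,9}  ✓accept
'c' @ 2: {5,6}
'c' @ 3: {1,7}  ✓accept
end set {1,7} — state 1 in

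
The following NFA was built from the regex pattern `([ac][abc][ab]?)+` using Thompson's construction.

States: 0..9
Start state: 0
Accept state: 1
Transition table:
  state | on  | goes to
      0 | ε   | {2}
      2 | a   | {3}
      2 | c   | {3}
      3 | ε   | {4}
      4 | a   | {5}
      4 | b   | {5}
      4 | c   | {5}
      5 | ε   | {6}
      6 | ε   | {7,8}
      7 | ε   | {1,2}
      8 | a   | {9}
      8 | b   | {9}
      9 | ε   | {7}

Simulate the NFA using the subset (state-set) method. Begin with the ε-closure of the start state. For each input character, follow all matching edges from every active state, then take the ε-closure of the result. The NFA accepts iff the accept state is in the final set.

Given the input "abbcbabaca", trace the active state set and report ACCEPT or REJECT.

Answer: ACCEPT

Steps:
initial (ε-close {0}): {0,2}
'a' @ 1: {3,4}
'b' @ 2: {1,2,5,6,7,8}  [accepting]
'b' @ 3: {1,2,7,9}  [accepting]
'c' @ 4: {3,4}
'b' @ 5: {1,2,5,6,7,8}  [accepting]
'a' @ 6: {1,2,3,4,7,9}  [accepting]
'b' @ 7: {1,2,5,6,7,8}  [accepting]
'a' @ 8: {1,2,3,4,7,9}  [accepting]
'c' @ 9: {1,2,3,4,5,6,7,8}  [accepting]
'a' @ 10: {1,2,3,4,5,6,7,8,9}  [accepting]
final: {1,2,3,4,5,6,7,8,9}; accept 1 in set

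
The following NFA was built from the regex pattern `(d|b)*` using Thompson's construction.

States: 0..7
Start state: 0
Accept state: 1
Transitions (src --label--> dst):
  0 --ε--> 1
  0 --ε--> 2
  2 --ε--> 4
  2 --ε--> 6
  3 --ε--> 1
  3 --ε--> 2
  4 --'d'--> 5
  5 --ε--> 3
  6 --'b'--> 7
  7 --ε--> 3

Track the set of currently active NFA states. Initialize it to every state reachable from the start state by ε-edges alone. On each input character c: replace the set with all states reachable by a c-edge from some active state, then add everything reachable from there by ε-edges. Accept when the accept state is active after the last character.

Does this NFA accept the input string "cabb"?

start: ε-closure({0}) = {0,1,2,4,6}
'c' @ 1: {}  — dead — no transitions
rest 'abb' ignored (set empty)
end set {} — state 1 not in

Answer: REJECT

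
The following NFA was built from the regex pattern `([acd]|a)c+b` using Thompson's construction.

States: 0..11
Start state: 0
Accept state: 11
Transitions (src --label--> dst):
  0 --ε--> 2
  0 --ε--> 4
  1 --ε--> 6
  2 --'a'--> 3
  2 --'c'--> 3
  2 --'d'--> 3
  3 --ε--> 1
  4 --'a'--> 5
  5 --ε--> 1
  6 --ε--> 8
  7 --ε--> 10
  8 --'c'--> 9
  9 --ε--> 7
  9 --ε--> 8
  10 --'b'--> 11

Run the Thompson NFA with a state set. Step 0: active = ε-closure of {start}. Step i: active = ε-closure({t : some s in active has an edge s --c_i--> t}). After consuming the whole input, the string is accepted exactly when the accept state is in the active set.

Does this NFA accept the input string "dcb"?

Answer: ACCEPT

Steps:
start: ε-closure({0}) = {0,2,4}
'd' @ 1: {1,3,6,8}
'c' @ 2: {7,8,9,10}
'b' @ 3: {11}  (accept∈set)
end set {11} — state 11 in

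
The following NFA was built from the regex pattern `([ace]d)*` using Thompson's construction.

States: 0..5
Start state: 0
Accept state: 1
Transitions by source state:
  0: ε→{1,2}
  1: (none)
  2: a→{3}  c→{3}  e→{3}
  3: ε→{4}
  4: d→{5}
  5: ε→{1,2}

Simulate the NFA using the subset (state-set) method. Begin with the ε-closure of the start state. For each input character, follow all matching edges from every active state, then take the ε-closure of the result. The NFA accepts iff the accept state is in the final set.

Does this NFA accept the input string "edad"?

Answer: ACCEPT

Steps:
initial (ε-close {0}): {0,1,2}
'e' @ 1: {3,4}
'd' @ 2: {1,2,5}  [accepting]
'a' @ 3: {3,4}
'd' @ 4: {1,2,5}  [accepting]
final: {1,2,5}; accept 1 in set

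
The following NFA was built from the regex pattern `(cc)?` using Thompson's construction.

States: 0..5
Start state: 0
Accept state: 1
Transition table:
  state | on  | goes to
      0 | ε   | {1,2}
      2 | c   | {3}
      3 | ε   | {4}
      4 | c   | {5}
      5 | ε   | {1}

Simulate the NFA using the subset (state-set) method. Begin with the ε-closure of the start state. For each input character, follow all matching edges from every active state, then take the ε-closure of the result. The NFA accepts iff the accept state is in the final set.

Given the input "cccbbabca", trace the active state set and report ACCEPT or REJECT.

start: ε-closure({0}) = {0,1,2}
'c' @ 1: {3,4}
'c' @ 2: {1,5}  (accept∈set)
'c' @ 3: {}  — state set empty
rest 'bbabca' ignored (set empty)
after full input: {}  (accept=1 not in)

Answer: REJECT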